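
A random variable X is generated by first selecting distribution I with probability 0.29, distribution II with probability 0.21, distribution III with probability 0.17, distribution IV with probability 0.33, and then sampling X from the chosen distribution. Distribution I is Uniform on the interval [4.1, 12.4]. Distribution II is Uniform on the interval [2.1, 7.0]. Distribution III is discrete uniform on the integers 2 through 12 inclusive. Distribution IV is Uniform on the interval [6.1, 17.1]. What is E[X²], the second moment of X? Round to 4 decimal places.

For each component E[X²] = Var + (mean)², giving I: 73.8033; II: 22.7033; III: 59; IV: 144.643.
Overall E[X²] = 0.29·73.8033 + 0.21·22.7033 + 0.17·59 + 0.33·144.643 = 83.933.

83.9330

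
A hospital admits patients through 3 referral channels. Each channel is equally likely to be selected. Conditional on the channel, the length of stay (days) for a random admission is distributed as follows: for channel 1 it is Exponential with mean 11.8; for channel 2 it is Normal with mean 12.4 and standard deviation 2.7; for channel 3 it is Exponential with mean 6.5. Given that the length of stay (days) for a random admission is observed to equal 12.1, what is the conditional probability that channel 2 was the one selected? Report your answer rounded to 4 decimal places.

0.7300

Likelihoods f(12.1 | ·): 1: 0.0303936; 2: 0.146847; 3: 0.0239128.
Posterior ∝ prior × likelihood. Numerator for 2: 0.333333·0.146847 = 0.048949.
Normalizing constant: 0.333333·0.0303936 + 0.333333·0.146847 + 0.333333·0.0239128 = 0.0670512.
P(2 | observation) = 0.048949 / 0.0670512 = 0.730025.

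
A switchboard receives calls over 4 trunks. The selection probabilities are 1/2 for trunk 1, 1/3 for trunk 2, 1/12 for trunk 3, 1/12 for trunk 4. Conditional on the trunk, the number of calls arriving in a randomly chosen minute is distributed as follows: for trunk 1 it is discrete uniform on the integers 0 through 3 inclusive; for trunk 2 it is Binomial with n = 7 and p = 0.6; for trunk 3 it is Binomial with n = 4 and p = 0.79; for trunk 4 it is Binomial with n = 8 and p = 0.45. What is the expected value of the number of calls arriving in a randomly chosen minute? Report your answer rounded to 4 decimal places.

Component means — 1: 1.5; 2: 4.2; 3: 3.16; 4: 3.6.
E[X] = 0.5·1.5 + 0.333333·4.2 + 0.0833333·3.16 + 0.0833333·3.6 = 2.71333.

2.7133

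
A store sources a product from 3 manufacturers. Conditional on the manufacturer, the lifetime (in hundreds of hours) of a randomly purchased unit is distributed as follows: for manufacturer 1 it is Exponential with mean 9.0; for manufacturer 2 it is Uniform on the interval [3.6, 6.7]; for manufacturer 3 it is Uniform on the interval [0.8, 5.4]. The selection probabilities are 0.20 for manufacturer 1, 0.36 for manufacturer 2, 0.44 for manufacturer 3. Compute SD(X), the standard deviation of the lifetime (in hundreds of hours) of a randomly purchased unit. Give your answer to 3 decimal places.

4.697

Per component, 1: μ=9, E[X²]=162; 2: μ=5.15, E[X²]=27.3233; 3: μ=3.1, E[X²]=11.3733.
E[X] = 0.2·9 + 0.36·5.15 + 0.44·3.1 = 5.018.
E[X²] = 0.2·162 + 0.36·27.3233 + 0.44·11.3733 = 47.2407.
Var(X) = E[X²] − (E[X])² = 47.2407 − 25.1803 = 22.0603.
SD(X) = √22.0603 = 4.69684.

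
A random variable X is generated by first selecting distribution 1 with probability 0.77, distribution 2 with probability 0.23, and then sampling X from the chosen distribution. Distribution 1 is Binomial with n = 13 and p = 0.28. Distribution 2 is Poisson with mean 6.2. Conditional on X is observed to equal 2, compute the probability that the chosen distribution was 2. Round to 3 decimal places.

Likelihoods P(X=2 | ·): 1: 0.164842; 2: 0.0390057.
Posterior ∝ prior × likelihood. Numerator for 2: 0.23·0.0390057 = 0.0089713.
Normalizing constant: 0.77·0.164842 + 0.23·0.0390057 = 0.1359.
P(2 | observation) = 0.0089713 / 0.1359 = 0.0660141.

0.066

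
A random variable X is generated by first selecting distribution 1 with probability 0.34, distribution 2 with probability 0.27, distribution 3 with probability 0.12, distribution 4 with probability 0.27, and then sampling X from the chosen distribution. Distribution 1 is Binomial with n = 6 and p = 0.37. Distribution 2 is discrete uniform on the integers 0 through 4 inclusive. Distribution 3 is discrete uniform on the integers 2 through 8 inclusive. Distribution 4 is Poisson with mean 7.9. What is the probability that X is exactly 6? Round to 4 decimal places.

Conditional on each component, P(X = 6): 1: 0.00256573; 2: 0; 3: 0.142857; 4: 0.125171.
By total probability, P(X = 6) = 0.34·0.00256573 + 0.27·0 + 0.12·0.142857 + 0.27·0.125171 = 0.0518114.

0.0518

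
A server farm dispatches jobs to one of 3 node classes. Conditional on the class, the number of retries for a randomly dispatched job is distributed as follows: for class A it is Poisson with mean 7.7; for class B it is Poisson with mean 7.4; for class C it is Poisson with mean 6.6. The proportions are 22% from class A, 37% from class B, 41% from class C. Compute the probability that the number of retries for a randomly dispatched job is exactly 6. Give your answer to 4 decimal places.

0.1444

Conditional on each class, P(X = 6): A: 0.131082; B: 0.139405; C: 0.156166.
By total probability, P(X = 6) = 0.22·0.131082 + 0.37·0.139405 + 0.41·0.156166 = 0.144446.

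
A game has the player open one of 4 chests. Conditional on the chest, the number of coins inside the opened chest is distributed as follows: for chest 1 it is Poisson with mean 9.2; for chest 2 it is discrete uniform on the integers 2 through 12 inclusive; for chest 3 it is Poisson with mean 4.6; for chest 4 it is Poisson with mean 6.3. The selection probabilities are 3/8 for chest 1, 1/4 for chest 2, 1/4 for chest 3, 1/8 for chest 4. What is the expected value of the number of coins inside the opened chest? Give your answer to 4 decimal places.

Component means — 1: 9.2; 2: 7; 3: 4.6; 4: 6.3.
E[X] = 0.375·9.2 + 0.25·7 + 0.25·4.6 + 0.125·6.3 = 7.1375.

7.1375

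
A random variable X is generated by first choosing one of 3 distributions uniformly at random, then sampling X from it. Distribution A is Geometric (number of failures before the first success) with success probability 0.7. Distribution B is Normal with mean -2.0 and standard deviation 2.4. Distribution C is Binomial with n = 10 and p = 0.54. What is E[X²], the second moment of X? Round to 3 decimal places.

For each component E[X²] = Var + (mean)², giving A: 0.795918; B: 9.76; C: 31.644.
Overall E[X²] = 0.333333·0.795918 + 0.333333·9.76 + 0.333333·31.644 = 14.0666.

14.067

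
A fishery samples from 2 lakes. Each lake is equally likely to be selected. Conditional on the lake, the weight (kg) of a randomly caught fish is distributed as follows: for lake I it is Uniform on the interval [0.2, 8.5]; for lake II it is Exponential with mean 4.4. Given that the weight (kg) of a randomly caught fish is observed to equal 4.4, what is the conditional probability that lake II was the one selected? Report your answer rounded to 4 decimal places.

0.4097

Likelihoods f(4.4 | ·): I: 0.120482; II: 0.083609.
Posterior ∝ prior × likelihood. Numerator for II: 0.5·0.083609 = 0.0418045.
Normalizing constant: 0.5·0.120482 + 0.5·0.083609 = 0.102045.
P(II | observation) = 0.0418045 / 0.102045 = 0.409665.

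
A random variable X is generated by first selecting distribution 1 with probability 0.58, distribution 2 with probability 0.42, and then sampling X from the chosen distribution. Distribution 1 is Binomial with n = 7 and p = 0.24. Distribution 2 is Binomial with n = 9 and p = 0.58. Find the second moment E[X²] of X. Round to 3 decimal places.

For each component E[X²] = Var + (mean)², giving 1: 4.0992; 2: 29.4408.
Overall E[X²] = 0.58·4.0992 + 0.42·29.4408 = 14.7427.

14.743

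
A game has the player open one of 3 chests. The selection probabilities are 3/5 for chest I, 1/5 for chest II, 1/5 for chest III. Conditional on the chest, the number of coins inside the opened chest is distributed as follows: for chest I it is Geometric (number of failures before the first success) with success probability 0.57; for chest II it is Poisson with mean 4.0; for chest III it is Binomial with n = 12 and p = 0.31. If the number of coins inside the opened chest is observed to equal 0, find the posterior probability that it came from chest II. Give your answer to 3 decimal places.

0.011

Likelihoods P(X=0 | ·): I: 0.57; II: 0.0183156; III: 0.0116463.
Posterior ∝ prior × likelihood. Numerator for II: 0.2·0.0183156 = 0.00366313.
Normalizing constant: 0.6·0.57 + 0.2·0.0183156 + 0.2·0.0116463 = 0.347992.
P(II | observation) = 0.00366313 / 0.347992 = 0.0105265.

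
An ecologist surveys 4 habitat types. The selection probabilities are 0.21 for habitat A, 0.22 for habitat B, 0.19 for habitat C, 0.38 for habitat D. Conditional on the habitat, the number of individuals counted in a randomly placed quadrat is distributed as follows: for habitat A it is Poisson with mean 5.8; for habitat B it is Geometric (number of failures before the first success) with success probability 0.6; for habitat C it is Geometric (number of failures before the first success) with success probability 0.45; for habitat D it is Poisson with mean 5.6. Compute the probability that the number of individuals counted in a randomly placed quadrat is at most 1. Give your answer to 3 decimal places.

Conditional on each habitat, P(X ≤ 1): A: 0.0205874; B: 0.84; C: 0.6975; D: 0.0244059.
By total probability, P(X ≤ 1) = 0.21·0.0205874 + 0.22·0.84 + 0.19·0.6975 + 0.38·0.0244059 = 0.330923.

0.331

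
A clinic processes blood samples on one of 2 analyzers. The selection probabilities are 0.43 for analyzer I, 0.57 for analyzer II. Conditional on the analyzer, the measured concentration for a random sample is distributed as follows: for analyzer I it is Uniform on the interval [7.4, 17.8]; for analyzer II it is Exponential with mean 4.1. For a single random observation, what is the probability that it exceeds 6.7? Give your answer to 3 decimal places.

0.541

Conditional on each analyzer, P(X > 6.7): I: 1; II: 0.195119.
By total probability, P(X > 6.7) = 0.43·1 + 0.57·0.195119 = 0.541218.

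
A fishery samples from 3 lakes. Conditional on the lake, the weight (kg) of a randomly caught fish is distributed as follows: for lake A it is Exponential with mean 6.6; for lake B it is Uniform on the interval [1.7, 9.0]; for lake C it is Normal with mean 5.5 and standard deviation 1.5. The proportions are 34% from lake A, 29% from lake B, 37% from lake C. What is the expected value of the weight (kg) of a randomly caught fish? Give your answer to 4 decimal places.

5.8305

Component means — A: 6.6; B: 5.35; C: 5.5.
E[X] = 0.34·6.6 + 0.29·5.35 + 0.37·5.5 = 5.8305.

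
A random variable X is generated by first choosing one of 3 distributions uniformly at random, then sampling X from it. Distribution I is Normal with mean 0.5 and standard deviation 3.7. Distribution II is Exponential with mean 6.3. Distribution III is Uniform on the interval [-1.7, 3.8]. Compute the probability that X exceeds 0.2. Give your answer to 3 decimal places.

0.719

Conditional on each component, P(X > 0.2): I: 0.532311; II: 0.968753; III: 0.654545.
By total probability, P(X > 0.2) = 0.333333·0.532311 + 0.333333·0.968753 + 0.333333·0.654545 = 0.718536.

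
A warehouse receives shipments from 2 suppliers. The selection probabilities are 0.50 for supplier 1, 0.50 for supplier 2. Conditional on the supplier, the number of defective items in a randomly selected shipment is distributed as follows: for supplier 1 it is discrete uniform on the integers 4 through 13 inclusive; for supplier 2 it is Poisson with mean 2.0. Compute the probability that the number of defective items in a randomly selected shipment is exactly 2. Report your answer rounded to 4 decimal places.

0.1353

Conditional on each supplier, P(X = 2): 1: 0; 2: 0.270671.
By total probability, P(X = 2) = 0.5·0 + 0.5·0.270671 = 0.135335.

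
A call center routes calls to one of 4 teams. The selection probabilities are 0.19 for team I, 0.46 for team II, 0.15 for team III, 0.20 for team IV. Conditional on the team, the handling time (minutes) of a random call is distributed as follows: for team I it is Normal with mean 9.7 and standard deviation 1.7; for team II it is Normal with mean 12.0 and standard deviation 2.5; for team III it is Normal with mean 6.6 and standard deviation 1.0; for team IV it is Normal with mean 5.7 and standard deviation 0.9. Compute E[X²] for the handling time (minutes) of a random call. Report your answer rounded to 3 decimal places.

100.885

For each component E[X²] = Var + (mean)², giving I: 96.98; II: 150.25; III: 44.56; IV: 33.3.
Overall E[X²] = 0.19·96.98 + 0.46·150.25 + 0.15·44.56 + 0.2·33.3 = 100.885.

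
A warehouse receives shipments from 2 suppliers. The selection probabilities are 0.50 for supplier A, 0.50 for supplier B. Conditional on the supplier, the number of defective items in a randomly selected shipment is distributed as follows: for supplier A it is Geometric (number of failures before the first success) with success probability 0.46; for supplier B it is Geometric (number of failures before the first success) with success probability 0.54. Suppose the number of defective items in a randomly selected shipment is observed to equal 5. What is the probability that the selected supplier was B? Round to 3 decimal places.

0.345

Likelihoods P(X=5 | ·): A: 0.0211216; B: 0.011122.
Posterior ∝ prior × likelihood. Numerator for B: 0.5·0.011122 = 0.005561.
Normalizing constant: 0.5·0.0211216 + 0.5·0.011122 = 0.0161218.
P(B | observation) = 0.005561 / 0.0161218 = 0.344937.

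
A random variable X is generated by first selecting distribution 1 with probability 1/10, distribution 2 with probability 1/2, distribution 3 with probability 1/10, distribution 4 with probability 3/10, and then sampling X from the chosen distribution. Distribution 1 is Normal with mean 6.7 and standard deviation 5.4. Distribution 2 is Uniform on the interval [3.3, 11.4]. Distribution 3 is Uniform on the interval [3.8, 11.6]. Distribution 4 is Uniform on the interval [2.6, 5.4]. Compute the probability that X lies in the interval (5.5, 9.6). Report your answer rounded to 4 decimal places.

Conditional on each component, P(5.5 < X < 9.6): 1: 0.292309; 2: 0.506173; 3: 0.525641; 4: 0.
By total probability, P(5.5 < X < 9.6) = 0.1·0.292309 + 0.5·0.506173 + 0.1·0.525641 + 0.3·0 = 0.334881.

0.3349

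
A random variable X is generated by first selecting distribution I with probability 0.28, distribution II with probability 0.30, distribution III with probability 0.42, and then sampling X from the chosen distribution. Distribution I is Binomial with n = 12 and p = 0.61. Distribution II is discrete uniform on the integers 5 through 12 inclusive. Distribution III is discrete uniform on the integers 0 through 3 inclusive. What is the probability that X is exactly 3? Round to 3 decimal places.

0.108

Conditional on each component, P(X = 3): I: 0.010423; II: 0; III: 0.25.
By total probability, P(X = 3) = 0.28·0.010423 + 0.3·0 + 0.42·0.25 = 0.107918.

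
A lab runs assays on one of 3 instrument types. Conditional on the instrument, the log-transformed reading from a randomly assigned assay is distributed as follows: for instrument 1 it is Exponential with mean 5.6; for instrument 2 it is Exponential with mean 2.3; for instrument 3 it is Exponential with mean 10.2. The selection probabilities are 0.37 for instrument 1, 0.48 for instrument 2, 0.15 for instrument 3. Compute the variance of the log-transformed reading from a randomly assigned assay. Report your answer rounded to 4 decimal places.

37.3504

Per component, 1: μ=5.6, E[X²]=62.72; 2: μ=2.3, E[X²]=10.58; 3: μ=10.2, E[X²]=208.08.
E[X] = 0.37·5.6 + 0.48·2.3 + 0.15·10.2 = 4.706.
E[X²] = 0.37·62.72 + 0.48·10.58 + 0.15·208.08 = 59.4968.
Var(X) = E[X²] − (E[X])² = 59.4968 − 22.1464 = 37.3504.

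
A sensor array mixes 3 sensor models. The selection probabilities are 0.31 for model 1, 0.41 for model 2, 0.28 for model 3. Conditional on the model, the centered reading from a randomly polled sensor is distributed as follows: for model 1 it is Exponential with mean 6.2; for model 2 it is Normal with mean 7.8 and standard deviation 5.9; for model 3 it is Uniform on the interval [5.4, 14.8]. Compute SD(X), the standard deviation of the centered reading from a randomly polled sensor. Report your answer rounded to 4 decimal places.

Per component, 1: μ=6.2, E[X²]=76.88; 2: μ=7.8, E[X²]=95.65; 3: μ=10.1, E[X²]=109.373.
E[X] = 0.31·6.2 + 0.41·7.8 + 0.28·10.1 = 7.948.
E[X²] = 0.31·76.88 + 0.41·95.65 + 0.28·109.373 = 93.6738.
Var(X) = E[X²] − (E[X])² = 93.6738 − 63.1707 = 30.5031.
SD(X) = √30.5031 = 5.52296.

5.5230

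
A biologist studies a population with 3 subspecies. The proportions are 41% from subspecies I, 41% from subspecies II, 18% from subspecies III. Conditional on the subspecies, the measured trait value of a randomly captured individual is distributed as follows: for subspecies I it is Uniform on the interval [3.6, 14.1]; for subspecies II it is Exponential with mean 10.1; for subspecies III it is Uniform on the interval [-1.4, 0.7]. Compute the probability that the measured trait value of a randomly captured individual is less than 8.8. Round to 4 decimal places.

Conditional on each subspecies, P(X < 8.8): I: 0.495238; II: 0.581587; III: 1.
By total probability, P(X < 8.8) = 0.41·0.495238 + 0.41·0.581587 + 0.18·1 = 0.621498.

0.6215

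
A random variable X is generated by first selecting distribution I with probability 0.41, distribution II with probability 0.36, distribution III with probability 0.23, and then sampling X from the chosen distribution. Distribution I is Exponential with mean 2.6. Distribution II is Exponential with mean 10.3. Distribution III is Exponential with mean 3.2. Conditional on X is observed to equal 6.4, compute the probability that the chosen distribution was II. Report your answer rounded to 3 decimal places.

Likelihoods f(6.4 | ·): I: 0.0328091; II: 0.0521567; III: 0.0422923.
Posterior ∝ prior × likelihood. Numerator for II: 0.36·0.0521567 = 0.0187764.
Normalizing constant: 0.41·0.0328091 + 0.36·0.0521567 + 0.23·0.0422923 = 0.0419554.
P(II | observation) = 0.0187764 / 0.0419554 = 0.447533.

0.448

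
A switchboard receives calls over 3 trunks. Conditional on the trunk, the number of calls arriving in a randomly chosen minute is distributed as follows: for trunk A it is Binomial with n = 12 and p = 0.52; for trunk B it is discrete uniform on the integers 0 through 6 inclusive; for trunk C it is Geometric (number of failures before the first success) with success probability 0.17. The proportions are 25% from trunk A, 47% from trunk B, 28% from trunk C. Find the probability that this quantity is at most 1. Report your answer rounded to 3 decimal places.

0.222

Conditional on each trunk, P(X ≤ 1): A: 0.00209422; B: 0.285714; C: 0.3111.
By total probability, P(X ≤ 1) = 0.25·0.00209422 + 0.47·0.285714 + 0.28·0.3111 = 0.221917.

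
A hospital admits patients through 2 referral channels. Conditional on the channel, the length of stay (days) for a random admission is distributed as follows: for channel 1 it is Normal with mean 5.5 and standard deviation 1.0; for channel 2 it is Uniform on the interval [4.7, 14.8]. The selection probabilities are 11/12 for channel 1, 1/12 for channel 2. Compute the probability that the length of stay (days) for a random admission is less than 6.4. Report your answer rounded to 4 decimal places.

Conditional on each channel, P(X < 6.4): 1: 0.81594; 2: 0.168317.
By total probability, P(X < 6.4) = 0.916667·0.81594 + 0.0833333·0.168317 = 0.761971.

0.7620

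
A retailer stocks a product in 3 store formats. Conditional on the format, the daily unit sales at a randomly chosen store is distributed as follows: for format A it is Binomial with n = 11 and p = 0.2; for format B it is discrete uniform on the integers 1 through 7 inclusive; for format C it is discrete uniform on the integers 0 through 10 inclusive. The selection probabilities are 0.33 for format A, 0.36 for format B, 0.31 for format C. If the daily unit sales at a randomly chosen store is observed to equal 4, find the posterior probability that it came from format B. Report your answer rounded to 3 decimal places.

0.443

Likelihoods P(X=4 | ·): A: 0.11073; B: 0.142857; C: 0.0909091.
Posterior ∝ prior × likelihood. Numerator for B: 0.36·0.142857 = 0.0514286.
Normalizing constant: 0.33·0.11073 + 0.36·0.142857 + 0.31·0.0909091 = 0.116151.
P(B | observation) = 0.0514286 / 0.116151 = 0.442773.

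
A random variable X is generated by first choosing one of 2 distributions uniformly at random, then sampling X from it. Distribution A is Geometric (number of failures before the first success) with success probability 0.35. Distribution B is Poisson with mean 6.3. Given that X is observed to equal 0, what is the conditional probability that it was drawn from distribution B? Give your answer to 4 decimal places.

Likelihoods P(X=0 | ·): A: 0.35; B: 0.0018363.
Posterior ∝ prior × likelihood. Numerator for B: 0.5·0.0018363 = 0.000918152.
Normalizing constant: 0.5·0.35 + 0.5·0.0018363 = 0.175918.
P(B | observation) = 0.000918152 / 0.175918 = 0.0052192.

0.0052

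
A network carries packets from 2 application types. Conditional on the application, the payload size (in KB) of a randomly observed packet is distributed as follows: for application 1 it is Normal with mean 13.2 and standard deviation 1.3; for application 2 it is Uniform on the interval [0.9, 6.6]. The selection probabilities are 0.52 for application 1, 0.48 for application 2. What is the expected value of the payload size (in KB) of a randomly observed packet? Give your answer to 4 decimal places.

8.6640

Component means — 1: 13.2; 2: 3.75.
E[X] = 0.52·13.2 + 0.48·3.75 = 8.664.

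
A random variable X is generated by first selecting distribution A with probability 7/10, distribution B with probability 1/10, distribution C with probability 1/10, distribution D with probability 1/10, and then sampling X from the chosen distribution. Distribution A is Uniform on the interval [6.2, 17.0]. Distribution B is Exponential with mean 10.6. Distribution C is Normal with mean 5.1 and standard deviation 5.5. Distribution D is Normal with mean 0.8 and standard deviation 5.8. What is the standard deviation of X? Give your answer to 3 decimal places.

Per component, A: μ=11.6, E[X²]=144.28; B: μ=10.6, E[X²]=224.72; C: μ=5.1, E[X²]=56.26; D: μ=0.8, E[X²]=34.28.
E[X] = 0.7·11.6 + 0.1·10.6 + 0.1·5.1 + 0.1·0.8 = 9.77.
E[X²] = 0.7·144.28 + 0.1·224.72 + 0.1·56.26 + 0.1·34.28 = 132.522.
Var(X) = E[X²] − (E[X])² = 132.522 − 95.4529 = 37.0691.
SD(X) = √37.0691 = 6.08844.

6.088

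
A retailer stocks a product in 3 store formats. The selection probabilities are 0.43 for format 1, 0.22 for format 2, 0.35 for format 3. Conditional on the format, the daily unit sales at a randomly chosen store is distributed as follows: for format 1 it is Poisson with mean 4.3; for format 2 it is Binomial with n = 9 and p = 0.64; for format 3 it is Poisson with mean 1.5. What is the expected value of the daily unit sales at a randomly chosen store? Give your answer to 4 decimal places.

Component means — 1: 4.3; 2: 5.76; 3: 1.5.
E[X] = 0.43·4.3 + 0.22·5.76 + 0.35·1.5 = 3.6412.

3.6412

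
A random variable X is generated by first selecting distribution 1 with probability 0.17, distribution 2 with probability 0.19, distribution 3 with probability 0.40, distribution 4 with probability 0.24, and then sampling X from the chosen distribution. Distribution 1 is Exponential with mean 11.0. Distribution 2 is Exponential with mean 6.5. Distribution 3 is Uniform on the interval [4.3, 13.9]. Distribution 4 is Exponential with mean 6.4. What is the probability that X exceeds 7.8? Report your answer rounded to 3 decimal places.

Conditional on each component, P(X > 7.8): 1: 0.492091; 2: 0.301194; 3: 0.635417; 4: 0.295599.
By total probability, P(X > 7.8) = 0.17·0.492091 + 0.19·0.301194 + 0.4·0.635417 + 0.24·0.295599 = 0.465993.

0.466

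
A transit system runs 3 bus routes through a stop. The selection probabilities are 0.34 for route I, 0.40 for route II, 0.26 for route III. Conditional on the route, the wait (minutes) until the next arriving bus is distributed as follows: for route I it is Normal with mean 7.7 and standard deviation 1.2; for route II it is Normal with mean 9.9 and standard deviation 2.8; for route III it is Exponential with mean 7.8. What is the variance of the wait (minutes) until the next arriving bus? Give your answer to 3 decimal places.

Per component, I: μ=7.7, E[X²]=60.73; II: μ=9.9, E[X²]=105.85; III: μ=7.8, E[X²]=121.68.
E[X] = 0.34·7.7 + 0.4·9.9 + 0.26·7.8 = 8.606.
E[X²] = 0.34·60.73 + 0.4·105.85 + 0.26·121.68 = 94.625.
Var(X) = E[X²] − (E[X])² = 94.625 − 74.0632 = 20.5618.

20.562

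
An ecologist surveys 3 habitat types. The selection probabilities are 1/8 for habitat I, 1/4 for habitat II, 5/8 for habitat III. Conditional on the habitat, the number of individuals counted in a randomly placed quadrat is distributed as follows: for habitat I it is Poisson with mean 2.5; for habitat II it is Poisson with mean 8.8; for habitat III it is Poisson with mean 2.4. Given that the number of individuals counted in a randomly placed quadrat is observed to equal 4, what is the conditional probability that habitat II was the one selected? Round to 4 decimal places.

0.0901

Likelihoods P(X=4 | ·): I: 0.133602; II: 0.0376641; III: 0.125408.
Posterior ∝ prior × likelihood. Numerator for II: 0.25·0.0376641 = 0.00941603.
Normalizing constant: 0.125·0.133602 + 0.25·0.0376641 + 0.625·0.125408 = 0.104497.
P(II | observation) = 0.00941603 / 0.104497 = 0.0901085.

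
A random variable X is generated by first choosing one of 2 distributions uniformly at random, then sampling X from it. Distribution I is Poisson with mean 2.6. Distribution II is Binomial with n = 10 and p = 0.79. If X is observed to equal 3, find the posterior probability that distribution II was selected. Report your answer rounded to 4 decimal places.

Likelihoods P(X=3 | ·): I: 0.217572; II: 0.00106561.
Posterior ∝ prior × likelihood. Numerator for II: 0.5·0.00106561 = 0.000532804.
Normalizing constant: 0.5·0.217572 + 0.5·0.00106561 = 0.109319.
P(II | observation) = 0.000532804 / 0.109319 = 0.00487385.

0.0049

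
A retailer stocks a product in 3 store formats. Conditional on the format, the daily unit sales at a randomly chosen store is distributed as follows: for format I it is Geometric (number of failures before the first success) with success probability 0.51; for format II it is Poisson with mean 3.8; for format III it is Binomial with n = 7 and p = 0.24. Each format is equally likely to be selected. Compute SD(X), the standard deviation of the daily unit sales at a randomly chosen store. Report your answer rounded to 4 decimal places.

Per component, I: μ=0.960784, E[X²]=2.807; II: μ=3.8, E[X²]=18.24; III: μ=1.68, E[X²]=4.0992.
E[X] = 0.333333·0.960784 + 0.333333·3.8 + 0.333333·1.68 = 2.14693.
E[X²] = 0.333333·2.807 + 0.333333·18.24 + 0.333333·4.0992 = 8.38207.
Var(X) = E[X²] − (E[X])² = 8.38207 − 4.6093 = 3.77277.
SD(X) = √3.77277 = 1.94236.

1.9424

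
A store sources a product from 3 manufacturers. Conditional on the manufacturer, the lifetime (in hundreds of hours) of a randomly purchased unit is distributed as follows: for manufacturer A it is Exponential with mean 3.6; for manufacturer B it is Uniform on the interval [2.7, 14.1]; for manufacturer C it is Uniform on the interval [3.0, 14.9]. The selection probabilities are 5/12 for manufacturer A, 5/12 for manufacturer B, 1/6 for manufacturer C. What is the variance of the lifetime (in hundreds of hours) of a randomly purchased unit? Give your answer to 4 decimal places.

17.8880

Per component, A: μ=3.6, E[X²]=25.92; B: μ=8.4, E[X²]=81.39; C: μ=8.95, E[X²]=91.9033.
E[X] = 0.416667·3.6 + 0.416667·8.4 + 0.166667·8.95 = 6.49167.
E[X²] = 0.416667·25.92 + 0.416667·81.39 + 0.166667·91.9033 = 60.0297.
Var(X) = E[X²] − (E[X])² = 60.0297 − 42.1417 = 17.888.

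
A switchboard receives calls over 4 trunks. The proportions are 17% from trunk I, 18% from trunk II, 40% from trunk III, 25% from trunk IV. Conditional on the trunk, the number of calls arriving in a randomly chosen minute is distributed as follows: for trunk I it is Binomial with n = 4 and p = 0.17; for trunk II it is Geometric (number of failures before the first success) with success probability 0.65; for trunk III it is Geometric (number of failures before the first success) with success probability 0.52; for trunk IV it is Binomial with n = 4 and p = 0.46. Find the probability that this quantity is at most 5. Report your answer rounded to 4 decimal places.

Conditional on each trunk, P(X ≤ 5): I: 1; II: 0.998162; III: 0.987769; IV: 1.
By total probability, P(X ≤ 5) = 0.17·1 + 0.18·0.998162 + 0.4·0.987769 + 0.25·1 = 0.994777.

0.9948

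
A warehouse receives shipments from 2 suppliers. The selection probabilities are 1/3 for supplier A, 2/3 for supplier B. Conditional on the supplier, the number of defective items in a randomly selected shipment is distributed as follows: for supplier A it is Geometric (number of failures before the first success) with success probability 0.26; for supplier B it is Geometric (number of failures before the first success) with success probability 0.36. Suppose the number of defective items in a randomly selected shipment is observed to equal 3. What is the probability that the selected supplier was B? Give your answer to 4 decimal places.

0.6418

Likelihoods P(X=3 | ·): A: 0.105358; B: 0.0943718.
Posterior ∝ prior × likelihood. Numerator for B: 0.666667·0.0943718 = 0.0629146.
Normalizing constant: 0.333333·0.105358 + 0.666667·0.0943718 = 0.098034.
P(B | observation) = 0.0629146 / 0.098034 = 0.641763.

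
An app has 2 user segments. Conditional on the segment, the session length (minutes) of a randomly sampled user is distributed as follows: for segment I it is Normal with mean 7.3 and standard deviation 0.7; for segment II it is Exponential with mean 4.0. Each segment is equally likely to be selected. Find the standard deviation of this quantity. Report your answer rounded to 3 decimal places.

Per component, I: μ=7.3, E[X²]=53.78; II: μ=4, E[X²]=32.
E[X] = 0.5·7.3 + 0.5·4 = 5.65.
E[X²] = 0.5·53.78 + 0.5·32 = 42.89.
Var(X) = E[X²] − (E[X])² = 42.89 − 31.9225 = 10.9675.
SD(X) = √10.9675 = 3.31172.

3.312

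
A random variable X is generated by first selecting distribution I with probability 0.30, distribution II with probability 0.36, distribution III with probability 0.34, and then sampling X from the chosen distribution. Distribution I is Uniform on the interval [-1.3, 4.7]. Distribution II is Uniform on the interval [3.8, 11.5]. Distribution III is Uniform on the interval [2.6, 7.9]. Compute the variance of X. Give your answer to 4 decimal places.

Per component, I: μ=1.7, E[X²]=5.89; II: μ=7.65, E[X²]=63.4633; III: μ=5.25, E[X²]=29.9033.
E[X] = 0.3·1.7 + 0.36·7.65 + 0.34·5.25 = 5.049.
E[X²] = 0.3·5.89 + 0.36·63.4633 + 0.34·29.9033 = 34.7809.
Var(X) = E[X²] − (E[X])² = 34.7809 − 25.4924 = 9.28853.

9.2885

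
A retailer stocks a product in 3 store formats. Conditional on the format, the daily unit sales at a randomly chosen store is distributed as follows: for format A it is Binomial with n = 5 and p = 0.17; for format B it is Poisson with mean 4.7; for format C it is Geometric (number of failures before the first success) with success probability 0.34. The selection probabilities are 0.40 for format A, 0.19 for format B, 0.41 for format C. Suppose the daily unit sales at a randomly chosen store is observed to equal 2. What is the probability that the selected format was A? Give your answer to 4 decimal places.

Likelihoods P(X=2 | ·): A: 0.165246; B: 0.100457; C: 0.148104.
Posterior ∝ prior × likelihood. Numerator for A: 0.4·0.165246 = 0.0660986.
Normalizing constant: 0.4·0.165246 + 0.19·0.100457 + 0.41·0.148104 = 0.145908.
P(A | observation) = 0.0660986 / 0.145908 = 0.453015.

0.4530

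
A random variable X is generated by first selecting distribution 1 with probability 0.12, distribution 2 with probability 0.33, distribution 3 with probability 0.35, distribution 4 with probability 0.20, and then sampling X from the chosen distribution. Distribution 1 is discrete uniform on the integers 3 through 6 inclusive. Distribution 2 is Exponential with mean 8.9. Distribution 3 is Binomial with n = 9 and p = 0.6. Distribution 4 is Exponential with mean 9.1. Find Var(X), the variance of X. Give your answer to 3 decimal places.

Per component, 1: μ=4.5, E[X²]=21.5; 2: μ=8.9, E[X²]=158.42; 3: μ=5.4, E[X²]=31.32; 4: μ=9.1, E[X²]=165.62.
E[X] = 0.12·4.5 + 0.33·8.9 + 0.35·5.4 + 0.2·9.1 = 7.187.
E[X²] = 0.12·21.5 + 0.33·158.42 + 0.35·31.32 + 0.2·165.62 = 98.9446.
Var(X) = E[X²] − (E[X])² = 98.9446 − 51.653 = 47.2916.

47.292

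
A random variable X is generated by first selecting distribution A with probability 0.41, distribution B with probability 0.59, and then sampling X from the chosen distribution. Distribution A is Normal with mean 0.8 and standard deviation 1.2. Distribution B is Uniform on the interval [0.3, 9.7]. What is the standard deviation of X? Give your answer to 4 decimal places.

Per component, A: μ=0.8, E[X²]=2.08; B: μ=5, E[X²]=32.3633.
E[X] = 0.41·0.8 + 0.59·5 = 3.278.
E[X²] = 0.41·2.08 + 0.59·32.3633 = 19.9472.
Var(X) = E[X²] − (E[X])² = 19.9472 − 10.7453 = 9.20188.
SD(X) = √9.20188 = 3.03346.

3.0335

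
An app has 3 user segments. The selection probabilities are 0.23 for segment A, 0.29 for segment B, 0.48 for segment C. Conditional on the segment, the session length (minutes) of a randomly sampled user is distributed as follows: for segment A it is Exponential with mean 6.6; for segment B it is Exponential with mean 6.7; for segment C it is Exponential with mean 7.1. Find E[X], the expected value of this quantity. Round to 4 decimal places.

Component means — A: 6.6; B: 6.7; C: 7.1.
E[X] = 0.23·6.6 + 0.29·6.7 + 0.48·7.1 = 6.869.

6.8690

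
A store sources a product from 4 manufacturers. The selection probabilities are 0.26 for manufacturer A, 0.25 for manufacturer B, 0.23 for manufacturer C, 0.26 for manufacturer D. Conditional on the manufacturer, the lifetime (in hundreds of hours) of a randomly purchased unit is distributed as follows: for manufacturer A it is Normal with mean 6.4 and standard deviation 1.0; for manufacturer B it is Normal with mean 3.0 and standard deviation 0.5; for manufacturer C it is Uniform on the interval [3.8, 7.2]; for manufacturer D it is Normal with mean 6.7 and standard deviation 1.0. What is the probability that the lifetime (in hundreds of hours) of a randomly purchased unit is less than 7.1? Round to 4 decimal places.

Conditional on each manufacturer, P(X < 7.1): A: 0.758036; B: 1; C: 0.970588; D: 0.655422.
By total probability, P(X < 7.1) = 0.26·0.758036 + 0.25·1 + 0.23·0.970588 + 0.26·0.655422 = 0.840734.

0.8407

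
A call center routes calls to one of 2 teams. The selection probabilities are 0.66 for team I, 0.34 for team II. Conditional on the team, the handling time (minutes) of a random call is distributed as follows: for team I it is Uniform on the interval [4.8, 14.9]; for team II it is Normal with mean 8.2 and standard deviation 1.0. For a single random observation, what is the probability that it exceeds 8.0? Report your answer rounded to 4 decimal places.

Conditional on each team, P(X > 8.0): I: 0.683168; II: 0.57926.
By total probability, P(X > 8.0) = 0.66·0.683168 + 0.34·0.57926 = 0.647839.

0.6478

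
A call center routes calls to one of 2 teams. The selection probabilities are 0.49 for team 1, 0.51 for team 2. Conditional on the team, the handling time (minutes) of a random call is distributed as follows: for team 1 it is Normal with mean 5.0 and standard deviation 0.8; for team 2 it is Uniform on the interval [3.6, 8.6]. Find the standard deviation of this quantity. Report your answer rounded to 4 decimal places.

Per component, 1: μ=5, E[X²]=25.64; 2: μ=6.1, E[X²]=39.2933.
E[X] = 0.49·5 + 0.51·6.1 = 5.561.
E[X²] = 0.49·25.64 + 0.51·39.2933 = 32.6032.
Var(X) = E[X²] − (E[X])² = 32.6032 − 30.9247 = 1.67848.
SD(X) = √1.67848 = 1.29556.

1.2956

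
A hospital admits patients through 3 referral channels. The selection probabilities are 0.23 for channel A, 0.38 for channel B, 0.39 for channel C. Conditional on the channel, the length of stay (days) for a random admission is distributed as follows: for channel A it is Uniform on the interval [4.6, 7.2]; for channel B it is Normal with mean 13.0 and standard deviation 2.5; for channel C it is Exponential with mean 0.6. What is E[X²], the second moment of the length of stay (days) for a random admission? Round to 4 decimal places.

75.0117

For each component E[X²] = Var + (mean)², giving A: 35.3733; B: 175.25; C: 0.72.
Overall E[X²] = 0.23·35.3733 + 0.38·175.25 + 0.39·0.72 = 75.0117.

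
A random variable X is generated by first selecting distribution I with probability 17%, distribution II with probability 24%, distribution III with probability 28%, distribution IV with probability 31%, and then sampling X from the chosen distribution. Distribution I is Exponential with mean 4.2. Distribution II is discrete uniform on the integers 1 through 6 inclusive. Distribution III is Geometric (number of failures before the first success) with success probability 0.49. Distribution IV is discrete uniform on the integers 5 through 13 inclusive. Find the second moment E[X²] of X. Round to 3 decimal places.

For each component E[X²] = Var + (mean)², giving I: 35.28; II: 15.1667; III: 3.20741; IV: 87.6667.
Overall E[X²] = 0.17·35.28 + 0.24·15.1667 + 0.28·3.20741 + 0.31·87.6667 = 37.7123.

37.712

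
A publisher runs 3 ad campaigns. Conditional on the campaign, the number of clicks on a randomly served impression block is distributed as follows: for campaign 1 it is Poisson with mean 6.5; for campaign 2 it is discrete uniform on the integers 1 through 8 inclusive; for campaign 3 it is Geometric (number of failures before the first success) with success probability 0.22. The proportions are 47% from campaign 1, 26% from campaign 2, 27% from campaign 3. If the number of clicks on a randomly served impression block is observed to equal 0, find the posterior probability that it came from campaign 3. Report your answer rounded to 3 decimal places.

0.988

Likelihoods P(X=0 | ·): 1: 0.00150344; 2: 0; 3: 0.22.
Posterior ∝ prior × likelihood. Numerator for 3: 0.27·0.22 = 0.0594.
Normalizing constant: 0.47·0.00150344 + 0.26·0 + 0.27·0.22 = 0.0601066.
P(3 | observation) = 0.0594 / 0.0601066 = 0.988244.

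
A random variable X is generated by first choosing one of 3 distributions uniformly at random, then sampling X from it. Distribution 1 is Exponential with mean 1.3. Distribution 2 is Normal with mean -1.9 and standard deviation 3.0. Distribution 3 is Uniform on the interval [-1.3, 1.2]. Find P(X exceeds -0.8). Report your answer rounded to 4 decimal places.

Conditional on each component, P(X > -0.8): 1: 1; 2: 0.356934; 3: 0.8.
By total probability, P(X > -0.8) = 0.333333·1 + 0.333333·0.356934 + 0.333333·0.8 = 0.718978.

0.7190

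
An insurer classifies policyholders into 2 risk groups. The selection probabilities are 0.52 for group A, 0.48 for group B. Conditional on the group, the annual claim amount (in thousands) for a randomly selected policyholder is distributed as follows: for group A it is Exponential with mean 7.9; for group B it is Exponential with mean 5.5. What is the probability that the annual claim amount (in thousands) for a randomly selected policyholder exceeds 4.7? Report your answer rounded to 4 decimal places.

0.4911

Conditional on each group, P(X > 4.7): A: 0.551597; B: 0.425477.
By total probability, P(X > 4.7) = 0.52·0.551597 + 0.48·0.425477 = 0.491059.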